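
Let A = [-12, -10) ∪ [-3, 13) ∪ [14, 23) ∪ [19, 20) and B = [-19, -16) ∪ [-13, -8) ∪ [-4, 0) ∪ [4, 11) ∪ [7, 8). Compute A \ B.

[0, 4) ∪ [11, 13) ∪ [14, 23)

Merge the first list: [-12, -10), [-3, 13), [14, 23).
Merge the second list: [-19, -16), [-13, -8), [-4, 0), [4, 11).
[-12, -10): fully covered by B → removed.
[-3, 13) minus B → [0, 4), [11, 13).
[14, 23): no B overlap → unchanged.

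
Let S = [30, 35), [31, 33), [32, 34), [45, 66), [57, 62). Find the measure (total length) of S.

Merged: [30, 35), [45, 66).
Lengths: 5 + 21 = 26.

26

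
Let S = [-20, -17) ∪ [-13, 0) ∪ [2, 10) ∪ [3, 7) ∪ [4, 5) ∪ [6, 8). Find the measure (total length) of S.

24

Merged: [-20, -17), [-13, 0), [2, 10).
Lengths: 3 + 13 + 8 = 24.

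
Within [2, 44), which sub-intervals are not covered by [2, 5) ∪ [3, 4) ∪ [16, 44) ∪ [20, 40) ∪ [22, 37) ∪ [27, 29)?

Covered (merged): [2, 5), [16, 44).
Complement within [2, 44): [5, 16).

[5, 16)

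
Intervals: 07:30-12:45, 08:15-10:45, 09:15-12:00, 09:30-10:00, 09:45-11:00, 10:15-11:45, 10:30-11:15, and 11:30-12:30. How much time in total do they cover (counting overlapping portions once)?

5 h 15 min

Merged: 07:30–12:45.
Length: 5 h 15 min.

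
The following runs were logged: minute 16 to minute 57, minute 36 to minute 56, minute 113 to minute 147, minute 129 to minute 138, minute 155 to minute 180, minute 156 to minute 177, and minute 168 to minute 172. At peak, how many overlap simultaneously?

Sweep endpoints in order; track running count of active intervals.
Peak of 3 reached at minute 168.

3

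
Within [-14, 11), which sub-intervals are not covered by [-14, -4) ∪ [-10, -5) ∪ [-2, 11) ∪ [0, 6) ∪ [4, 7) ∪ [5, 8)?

Covered (merged): [-14, -4), [-2, 11).
Complement within [-14, 11): [-4, -2).

[-4, -2)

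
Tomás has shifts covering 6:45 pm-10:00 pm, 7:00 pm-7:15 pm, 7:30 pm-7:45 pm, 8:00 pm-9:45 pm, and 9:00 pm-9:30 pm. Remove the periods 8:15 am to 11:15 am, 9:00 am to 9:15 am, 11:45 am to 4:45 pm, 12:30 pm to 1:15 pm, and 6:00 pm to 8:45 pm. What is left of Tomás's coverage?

First set merges to 6:45 pm–10:00 pm.
Second set merges to 8:15 am–11:15 am, 11:45 am–4:45 pm, 6:00 pm–8:45 pm.
6:45 pm–10:00 pm with B removed leaves 8:45 pm–10:00 pm.

8:45 pm–10:00 pm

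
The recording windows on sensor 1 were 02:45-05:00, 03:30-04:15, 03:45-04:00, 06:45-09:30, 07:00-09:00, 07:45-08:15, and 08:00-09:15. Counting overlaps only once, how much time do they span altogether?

5 h

Merged: 02:45–05:00, 06:45–09:30.
Lengths: 2 h 15 min + 2 h 45 min = 5 h.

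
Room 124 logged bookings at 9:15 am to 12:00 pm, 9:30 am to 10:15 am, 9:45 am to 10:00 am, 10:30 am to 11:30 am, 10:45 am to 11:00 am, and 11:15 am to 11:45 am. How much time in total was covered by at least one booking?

Merged: 9:15 am–12:00 pm.
Length: 2 h 45 min.

2 h 45 min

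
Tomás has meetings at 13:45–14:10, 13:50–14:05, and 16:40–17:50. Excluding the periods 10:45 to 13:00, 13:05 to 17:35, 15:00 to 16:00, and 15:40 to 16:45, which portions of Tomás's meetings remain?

Merge the first list: 13:45–14:10, 16:40–17:50.
Merge the second list: 10:45–13:00, 13:05–17:35.
13:45–14:10: fully covered by B → removed.
16:40–17:50 minus B → 17:35–17:50.

17:35–17:50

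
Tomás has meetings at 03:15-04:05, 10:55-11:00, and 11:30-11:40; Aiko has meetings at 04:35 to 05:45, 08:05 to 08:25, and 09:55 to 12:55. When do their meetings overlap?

10:55-11:00, 11:30-11:40

03:15-04:05 meets no B interval.
10:55-11:00 ∩ B → 10:55-11:00.
11:30-11:40 ∩ B → 11:30-11:40.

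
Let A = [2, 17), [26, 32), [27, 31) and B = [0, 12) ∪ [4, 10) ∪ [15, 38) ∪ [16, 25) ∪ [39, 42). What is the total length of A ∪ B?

41

First set merges to [2, 17), [26, 32).
Second set merges to [0, 12), [15, 38), [39, 42).
A ∪ B = [0, 38), [39, 42).
Total: 38 + 3 = 41.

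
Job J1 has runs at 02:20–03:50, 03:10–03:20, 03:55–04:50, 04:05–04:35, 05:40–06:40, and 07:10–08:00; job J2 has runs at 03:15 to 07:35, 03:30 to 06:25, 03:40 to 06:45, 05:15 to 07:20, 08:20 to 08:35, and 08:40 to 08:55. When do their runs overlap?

A, merged: 02:20–03:50, 03:55–04:50, 05:40–06:40, 07:10–08:00.
B, merged: 03:15–07:35, 08:20–08:35, 08:40–08:55.
02:20–03:50 ∩ B → 03:15–03:50.
03:55–04:50 ∩ B → 03:55–04:50.
05:40–06:40 ∩ B → 05:40–06:40.
07:10–08:00 ∩ B → 07:10–07:35.

03:15–03:50, 03:55–04:50, 05:40–06:40, 07:10–07:35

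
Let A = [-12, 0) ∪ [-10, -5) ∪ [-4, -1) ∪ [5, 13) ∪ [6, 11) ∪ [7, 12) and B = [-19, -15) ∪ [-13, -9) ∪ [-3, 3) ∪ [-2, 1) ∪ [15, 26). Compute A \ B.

First set merges to [-12, 0), [5, 13).
Second set merges to [-19, -15), [-13, -9), [-3, 3), [15, 26).
[-12, 0) \ B = [-9, -3).
[5, 13): nothing removed.

[-9, -3) ∪ [5, 13)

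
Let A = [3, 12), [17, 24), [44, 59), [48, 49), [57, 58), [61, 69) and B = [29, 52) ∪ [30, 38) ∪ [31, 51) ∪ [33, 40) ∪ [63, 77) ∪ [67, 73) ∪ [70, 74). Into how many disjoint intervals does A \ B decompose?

4

Merge the first list: [3, 12), [17, 24), [44, 59), [61, 69).
Merge the second list: [29, 52), [63, 77).
A \ B = [3, 12), [17, 24), [52, 59), [61, 63).
That is 4 disjoint pieces.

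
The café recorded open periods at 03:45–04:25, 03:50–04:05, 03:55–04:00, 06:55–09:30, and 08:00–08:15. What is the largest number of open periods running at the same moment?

Walk the sorted start/end points keeping a running depth.
The depth first hits 3 at 03:55.

3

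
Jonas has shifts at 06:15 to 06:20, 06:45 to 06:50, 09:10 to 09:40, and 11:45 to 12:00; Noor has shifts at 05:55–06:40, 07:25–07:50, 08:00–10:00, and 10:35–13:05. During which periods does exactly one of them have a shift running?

05:55-06:15, 06:20-06:40, 06:45-06:50, 07:25-07:50, 08:00-09:10, 09:40-10:00, 10:35-11:45, 12:00-13:05

Only in the first: 06:45-06:50.
Only in the second: 05:55-06:15, 06:20-06:40, 07:25-07:50, 08:00-09:10, 09:40-10:00, 10:35-11:45, 12:00-13:05.
Together these are the periods covered by exactly one.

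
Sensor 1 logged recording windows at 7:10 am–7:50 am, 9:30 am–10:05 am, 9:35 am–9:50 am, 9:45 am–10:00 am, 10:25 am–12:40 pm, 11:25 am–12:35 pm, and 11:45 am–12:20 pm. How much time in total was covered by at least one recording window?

Merged: 7:10 am-7:50 am, 9:30 am-10:05 am, 10:25 am-12:40 pm.
Lengths: 40 min + 35 min + 2 h 15 min = 3 h 30 min.

3 h 30 min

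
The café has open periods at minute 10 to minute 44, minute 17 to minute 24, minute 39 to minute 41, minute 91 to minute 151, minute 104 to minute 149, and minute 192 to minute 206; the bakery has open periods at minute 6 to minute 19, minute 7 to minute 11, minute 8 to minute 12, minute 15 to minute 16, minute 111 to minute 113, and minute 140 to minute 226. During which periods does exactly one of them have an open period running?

A, merged: minute 10 to minute 44, minute 91 to minute 151, minute 192 to minute 206.
B, merged: minute 6 to minute 19, minute 111 to minute 113, minute 140 to minute 226.
A but not B: minute 19 to minute 44, minute 91 to minute 111, minute 113 to minute 140.
B but not A: minute 6 to minute 10, minute 151 to minute 192, minute 206 to minute 226.
Combining gives A △ B.

minute 6 to minute 10, minute 19 to minute 44, minute 91 to minute 111, minute 113 to minute 140, minute 151 to minute 192, minute 206 to minute 226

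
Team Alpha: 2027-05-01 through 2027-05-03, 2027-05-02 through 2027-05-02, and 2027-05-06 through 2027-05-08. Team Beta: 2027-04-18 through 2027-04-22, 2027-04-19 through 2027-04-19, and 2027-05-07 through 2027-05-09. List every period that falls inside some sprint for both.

Merge the first list: 2027-05-01 through 2027-05-03, 2027-05-06 through 2027-05-08.
Merge the second list: 2027-04-18 through 2027-04-22, 2027-05-07 through 2027-05-09.
2027-05-01 through 2027-05-03 meets no B interval.
2027-05-06 through 2027-05-08 ∩ B → 2027-05-07 through 2027-05-08.

2027-05-07 through 2027-05-08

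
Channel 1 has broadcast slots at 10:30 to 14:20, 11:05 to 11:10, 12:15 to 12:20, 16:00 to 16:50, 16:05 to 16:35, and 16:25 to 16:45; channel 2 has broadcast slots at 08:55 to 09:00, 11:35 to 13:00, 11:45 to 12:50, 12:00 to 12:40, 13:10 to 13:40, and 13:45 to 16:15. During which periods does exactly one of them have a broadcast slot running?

First set merges to 10:30-14:20, 16:00-16:50.
Second set merges to 08:55-09:00, 11:35-13:00, 13:10-13:40, 13:45-16:15.
A \ B = 10:30-11:35, 13:00-13:10, 13:40-13:45, 16:15-16:50.
B \ A = 08:55-09:00, 14:20-16:00.
Union of the two gives the symmetric difference.

08:55-09:00, 10:30-11:35, 13:00-13:10, 13:40-13:45, 14:20-16:00, 16:15-16:50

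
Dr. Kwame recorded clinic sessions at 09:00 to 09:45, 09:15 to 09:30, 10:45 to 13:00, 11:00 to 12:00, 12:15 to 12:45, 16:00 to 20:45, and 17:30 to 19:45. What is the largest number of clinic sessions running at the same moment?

2

Sweep endpoints in order; track running count of active intervals.
Peak of 2 reached at 09:15.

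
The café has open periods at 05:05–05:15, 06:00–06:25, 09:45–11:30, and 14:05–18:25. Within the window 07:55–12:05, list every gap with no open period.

07:55–09:45, 11:30–12:05

After merging, the occupied span is 05:05–05:15, 06:00–06:25, 09:45–11:30, 14:05–18:25.
Uncovered inside 07:55–12:05: 07:55–09:45, 11:30–12:05.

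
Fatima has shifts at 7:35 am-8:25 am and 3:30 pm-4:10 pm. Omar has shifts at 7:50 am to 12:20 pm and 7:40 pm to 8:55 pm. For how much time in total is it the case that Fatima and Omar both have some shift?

A ∩ B = 7:50 am–8:25 am.
Total: 35 min.

35 min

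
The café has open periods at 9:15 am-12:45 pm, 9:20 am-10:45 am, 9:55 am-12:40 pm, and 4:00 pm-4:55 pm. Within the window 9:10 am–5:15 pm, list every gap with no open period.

The merged coverage is 9:15 am-12:45 pm, 4:00 pm-4:55 pm.
Gaps within 9:10 am-5:15 pm: 9:10 am-9:15 am, 12:45 pm-4:00 pm, 4:55 pm-5:15 pm.

9:10 am-9:15 am, 12:45 pm-4:00 pm, 4:55 pm-5:15 pm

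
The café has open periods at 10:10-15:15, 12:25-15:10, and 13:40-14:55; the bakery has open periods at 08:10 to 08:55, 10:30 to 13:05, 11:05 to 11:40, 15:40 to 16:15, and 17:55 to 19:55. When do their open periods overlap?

10:30–13:05

First set merges to 10:10–15:15.
Second set merges to 08:10–08:55, 10:30–13:05, 15:40–16:15, 17:55–19:55.
10:10–15:15 overlaps B on 10:30–13:05.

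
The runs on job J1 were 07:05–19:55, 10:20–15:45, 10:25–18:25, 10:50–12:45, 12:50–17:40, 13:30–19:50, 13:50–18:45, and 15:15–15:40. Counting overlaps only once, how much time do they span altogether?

Merged: 07:05-19:55.
Length: 12 h 50 min.

12 h 50 min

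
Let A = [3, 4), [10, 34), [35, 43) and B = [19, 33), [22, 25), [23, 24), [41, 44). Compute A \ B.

B, merged: [19, 33), [41, 44).
[3, 4): nothing removed.
[10, 34) \ B = [10, 19), [33, 34).
[35, 43) \ B = [35, 41).

[3, 4) ∪ [10, 19) ∪ [33, 34) ∪ [35, 41)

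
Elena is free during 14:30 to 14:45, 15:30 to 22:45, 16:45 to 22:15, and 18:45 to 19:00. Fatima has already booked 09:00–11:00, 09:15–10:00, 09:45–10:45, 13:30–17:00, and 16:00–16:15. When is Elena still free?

Merge the first list: 14:30-14:45, 15:30-22:45.
Merge the second list: 09:00-11:00, 13:30-17:00.
14:30-14:45: entirely removed.
15:30-22:45 \ B = 17:00-22:45.

17:00-22:45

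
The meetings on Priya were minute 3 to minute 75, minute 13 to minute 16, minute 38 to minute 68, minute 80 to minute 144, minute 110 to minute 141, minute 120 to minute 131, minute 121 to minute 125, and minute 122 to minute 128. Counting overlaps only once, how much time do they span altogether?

136 minutes

Merged: minute 3 to minute 75, minute 80 to minute 144.
Lengths: 72 minutes + 64 minutes = 136 minutes.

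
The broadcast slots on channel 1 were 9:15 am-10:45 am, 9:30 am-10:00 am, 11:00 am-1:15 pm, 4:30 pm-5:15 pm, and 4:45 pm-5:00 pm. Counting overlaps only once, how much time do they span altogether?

4 h 30 min

Merged: 9:15 am–10:45 am, 11:00 am–1:15 pm, 4:30 pm–5:15 pm.
Lengths: 1 h 30 min + 2 h 15 min + 45 min = 4 h 30 min.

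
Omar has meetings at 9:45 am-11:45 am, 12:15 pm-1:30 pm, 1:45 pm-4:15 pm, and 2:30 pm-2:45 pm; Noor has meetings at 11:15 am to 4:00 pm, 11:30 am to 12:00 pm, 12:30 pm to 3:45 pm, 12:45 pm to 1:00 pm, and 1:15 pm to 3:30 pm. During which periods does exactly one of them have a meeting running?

First set merges to 9:45 am–11:45 am, 12:15 pm–1:30 pm, 1:45 pm–4:15 pm.
Second set merges to 11:15 am–4:00 pm.
Only in the first: 9:45 am–11:15 am, 4:00 pm–4:15 pm.
Only in the second: 11:45 am–12:15 pm, 1:30 pm–1:45 pm.
Together these are the periods covered by exactly one.

9:45 am–11:15 am, 11:45 am–12:15 pm, 1:30 pm–1:45 pm, 4:00 pm–4:15 pm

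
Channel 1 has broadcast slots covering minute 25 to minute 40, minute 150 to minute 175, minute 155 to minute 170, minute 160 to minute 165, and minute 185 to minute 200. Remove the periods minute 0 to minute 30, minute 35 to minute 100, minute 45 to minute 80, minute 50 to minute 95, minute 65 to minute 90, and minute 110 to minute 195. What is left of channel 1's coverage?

First set merges to minute 25 to minute 40, minute 150 to minute 175, minute 185 to minute 200.
Second set merges to minute 0 to minute 30, minute 35 to minute 100, minute 110 to minute 195.
minute 25 to minute 40 with B removed leaves minute 30 to minute 35.
minute 150 to minute 175 lies entirely inside B → drops out.
minute 185 to minute 200 with B removed leaves minute 195 to minute 200.

minute 30 to minute 35, minute 195 to minute 200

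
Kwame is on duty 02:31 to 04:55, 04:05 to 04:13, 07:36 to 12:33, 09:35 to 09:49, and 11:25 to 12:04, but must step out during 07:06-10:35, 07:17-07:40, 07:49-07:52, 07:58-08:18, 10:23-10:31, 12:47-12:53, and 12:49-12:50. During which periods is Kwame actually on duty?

02:31–04:55, 10:35–12:33

First set merges to 02:31–04:55, 07:36–12:33.
Second set merges to 07:06–10:35, 12:47–12:53.
02:31–04:55: no B overlap → unchanged.
07:36–12:33 minus B → 10:35–12:33.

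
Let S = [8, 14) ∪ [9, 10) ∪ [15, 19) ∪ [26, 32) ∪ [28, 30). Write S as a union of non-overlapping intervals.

[8, 14) ∪ [15, 19) ∪ [26, 32)

[9, 10) overlaps/touches [8, 14) → extend to [8, 14).
[15, 19) is disjoint → start new block.
[26, 32) is disjoint → start new block.
[28, 30) overlaps/touches [26, 32) → extend to [26, 32).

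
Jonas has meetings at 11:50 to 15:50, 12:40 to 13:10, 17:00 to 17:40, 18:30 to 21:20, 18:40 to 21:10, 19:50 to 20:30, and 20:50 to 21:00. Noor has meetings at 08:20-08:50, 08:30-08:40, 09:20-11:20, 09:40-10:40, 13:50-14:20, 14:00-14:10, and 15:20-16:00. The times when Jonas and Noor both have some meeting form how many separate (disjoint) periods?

2

Merge the first list: 11:50–15:50, 17:00–17:40, 18:30–21:20.
Merge the second list: 08:20–08:50, 09:20–11:20, 13:50–14:20, 15:20–16:00.
A ∩ B = 13:50–14:20, 15:20–15:50.
That is 2 disjoint pieces.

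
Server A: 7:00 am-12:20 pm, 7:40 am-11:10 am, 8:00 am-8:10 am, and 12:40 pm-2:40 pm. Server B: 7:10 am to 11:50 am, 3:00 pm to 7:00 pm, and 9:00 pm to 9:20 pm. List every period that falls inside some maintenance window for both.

Merge the first list: 7:00 am-12:20 pm, 12:40 pm-2:40 pm.
7:00 am-12:20 pm ∩ B → 7:10 am-11:50 am.
12:40 pm-2:40 pm meets no B interval.

7:10 am-11:50 am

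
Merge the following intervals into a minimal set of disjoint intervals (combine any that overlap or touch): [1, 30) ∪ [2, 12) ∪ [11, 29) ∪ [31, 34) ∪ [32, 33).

[2, 12) overlaps/touches [1, 30) → extend to [1, 30).
[11, 29) overlaps/touches [1, 30) → extend to [1, 30).
[31, 34) is disjoint → start new block.
[32, 33) overlaps/touches [31, 34) → extend to [31, 34).

[1, 30) ∪ [31, 34)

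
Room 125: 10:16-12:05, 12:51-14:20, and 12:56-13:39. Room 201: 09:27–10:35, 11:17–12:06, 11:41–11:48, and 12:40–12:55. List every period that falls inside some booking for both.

A, merged: 10:16-12:05, 12:51-14:20.
B, merged: 09:27-10:35, 11:17-12:06, 12:40-12:55.
10:16-12:05 ∩ B → 10:16-10:35, 11:17-12:05.
12:51-14:20 ∩ B → 12:51-12:55.

10:16-10:35, 11:17-12:05, 12:51-12:55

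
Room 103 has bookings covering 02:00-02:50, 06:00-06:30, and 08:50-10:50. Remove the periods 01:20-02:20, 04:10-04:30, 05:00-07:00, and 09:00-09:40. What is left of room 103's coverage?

02:20-02:50, 08:50-09:00, 09:40-10:50

02:00-02:50 with B removed leaves 02:20-02:50.
06:00-06:30 lies entirely inside B → drops out.
08:50-10:50 with B removed leaves 08:50-09:00, 09:40-10:50.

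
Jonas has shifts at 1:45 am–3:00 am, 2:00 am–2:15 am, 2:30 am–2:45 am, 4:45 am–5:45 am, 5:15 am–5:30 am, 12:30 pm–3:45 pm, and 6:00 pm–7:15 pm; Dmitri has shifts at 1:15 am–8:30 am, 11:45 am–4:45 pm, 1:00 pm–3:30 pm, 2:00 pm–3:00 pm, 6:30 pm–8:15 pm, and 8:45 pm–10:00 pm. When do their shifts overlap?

First set merges to 1:45 am–3:00 am, 4:45 am–5:45 am, 12:30 pm–3:45 pm, 6:00 pm–7:15 pm.
Second set merges to 1:15 am–8:30 am, 11:45 am–4:45 pm, 6:30 pm–8:15 pm, 8:45 pm–10:00 pm.
1:45 am–3:00 am overlaps B on 1:45 am–3:00 am.
4:45 am–5:45 am overlaps B on 4:45 am–5:45 am.
12:30 pm–3:45 pm overlaps B on 12:30 pm–3:45 pm.
6:00 pm–7:15 pm overlaps B on 6:30 pm–7:15 pm.

1:45 am–3:00 am, 4:45 am–5:45 am, 12:30 pm–3:45 pm, 6:30 pm–7:15 pm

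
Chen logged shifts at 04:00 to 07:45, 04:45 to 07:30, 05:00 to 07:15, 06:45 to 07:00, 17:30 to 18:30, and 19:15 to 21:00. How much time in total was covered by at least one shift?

6 h 30 min

Merged: 04:00-07:45, 17:30-18:30, 19:15-21:00.
Lengths: 3 h 45 min + 1 h + 1 h 45 min = 6 h 30 min.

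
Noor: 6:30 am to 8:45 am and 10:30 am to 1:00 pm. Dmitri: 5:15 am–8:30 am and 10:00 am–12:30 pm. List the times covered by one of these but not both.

Only in the first: 8:30 am–8:45 am, 12:30 pm–1:00 pm.
Only in the second: 5:15 am–6:30 am, 10:00 am–10:30 am.
Together these are the periods covered by exactly one.

5:15 am–6:30 am, 8:30 am–8:45 am, 10:00 am–10:30 am, 12:30 pm–1:00 pm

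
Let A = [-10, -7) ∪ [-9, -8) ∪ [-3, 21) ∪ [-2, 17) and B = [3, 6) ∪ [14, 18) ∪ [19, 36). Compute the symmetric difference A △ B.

[-10, -7) ∪ [-3, 3) ∪ [6, 14) ∪ [18, 19) ∪ [21, 36)

Merge the first list: [-10, -7), [-3, 21).
A \ B = [-10, -7), [-3, 3), [6, 14), [18, 19).
B \ A = [21, 36).
Union of the two gives the symmetric difference.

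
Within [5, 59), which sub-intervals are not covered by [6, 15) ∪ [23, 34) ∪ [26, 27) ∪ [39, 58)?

After merging, the occupied span is [6, 15), [23, 34), [39, 58).
Gaps within [5, 59): [5, 6), [15, 23), [34, 39), [58, 59).

[5, 6) ∪ [15, 23) ∪ [34, 39) ∪ [58, 59)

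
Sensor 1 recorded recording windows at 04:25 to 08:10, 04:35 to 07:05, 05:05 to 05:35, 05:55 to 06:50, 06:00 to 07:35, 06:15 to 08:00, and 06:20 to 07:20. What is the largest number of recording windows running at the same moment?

Walk the sorted start/end points keeping a running depth.
The depth first hits 6 at 06:20.

6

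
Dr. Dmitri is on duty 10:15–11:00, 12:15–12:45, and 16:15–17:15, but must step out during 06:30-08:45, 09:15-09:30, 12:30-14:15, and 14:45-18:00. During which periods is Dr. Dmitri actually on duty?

10:15–11:00, 12:15–12:30

10:15–11:00: nothing removed.
12:15–12:45 \ B = 12:15–12:30.
16:15–17:15: entirely removed.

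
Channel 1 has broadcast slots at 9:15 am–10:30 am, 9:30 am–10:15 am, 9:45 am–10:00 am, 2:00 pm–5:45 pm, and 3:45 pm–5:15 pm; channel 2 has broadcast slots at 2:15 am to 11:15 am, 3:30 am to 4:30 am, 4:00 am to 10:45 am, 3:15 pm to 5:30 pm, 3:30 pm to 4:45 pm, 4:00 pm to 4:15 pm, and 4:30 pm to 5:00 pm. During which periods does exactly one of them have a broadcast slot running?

2:15 am-9:15 am, 10:30 am-11:15 am, 2:00 pm-3:15 pm, 5:30 pm-5:45 pm

First set merges to 9:15 am-10:30 am, 2:00 pm-5:45 pm.
Second set merges to 2:15 am-11:15 am, 3:15 pm-5:30 pm.
Only in the first: 2:00 pm-3:15 pm, 5:30 pm-5:45 pm.
Only in the second: 2:15 am-9:15 am, 10:30 am-11:15 am.
Together these are the periods covered by exactly one.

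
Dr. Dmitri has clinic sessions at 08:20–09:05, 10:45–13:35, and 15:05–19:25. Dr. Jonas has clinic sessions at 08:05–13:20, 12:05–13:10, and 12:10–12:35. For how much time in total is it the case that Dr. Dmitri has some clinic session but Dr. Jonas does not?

Second set merges to 08:05–13:20.
A \ B = 13:20–13:35, 15:05–19:25.
Total: 15 min + 4 h 20 min = 4 h 35 min.

4 h 35 min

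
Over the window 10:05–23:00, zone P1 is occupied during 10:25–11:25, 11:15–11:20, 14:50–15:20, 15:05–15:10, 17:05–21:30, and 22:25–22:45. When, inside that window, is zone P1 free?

10:05–10:25, 11:25–14:50, 15:20–17:05, 21:30–22:25, 22:45–23:00

The merged coverage is 10:25–11:25, 14:50–15:20, 17:05–21:30, 22:25–22:45.
Uncovered inside 10:05–23:00: 10:05–10:25, 11:25–14:50, 15:20–17:05, 21:30–22:25, 22:45–23:00.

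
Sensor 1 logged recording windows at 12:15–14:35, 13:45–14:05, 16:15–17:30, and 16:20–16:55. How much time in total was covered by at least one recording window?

3 h 35 min

Merged: 12:15–14:35, 16:15–17:30.
Lengths: 2 h 20 min + 1 h 15 min = 3 h 35 min.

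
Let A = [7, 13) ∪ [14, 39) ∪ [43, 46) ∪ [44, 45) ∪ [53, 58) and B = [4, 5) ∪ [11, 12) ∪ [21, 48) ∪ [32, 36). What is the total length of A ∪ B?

Merge the first list: [7, 13), [14, 39), [43, 46), [53, 58).
Merge the second list: [4, 5), [11, 12), [21, 48).
A ∪ B = [4, 5), [7, 13), [14, 48), [53, 58).
Total: 1 + 6 + 34 + 5 = 46.

46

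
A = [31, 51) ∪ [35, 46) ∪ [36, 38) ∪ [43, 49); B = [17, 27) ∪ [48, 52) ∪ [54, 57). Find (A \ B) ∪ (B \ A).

[17, 27) ∪ [31, 48) ∪ [51, 52) ∪ [54, 57)

Merge the first list: [31, 51).
A \ B = [31, 48).
B \ A = [17, 27), [51, 52), [54, 57).
Union of the two gives the symmetric difference.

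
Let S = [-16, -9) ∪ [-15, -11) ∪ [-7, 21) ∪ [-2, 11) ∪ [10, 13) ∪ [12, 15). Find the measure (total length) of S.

35

Merged: [-16, -9), [-7, 21).
Lengths: 7 + 28 = 35.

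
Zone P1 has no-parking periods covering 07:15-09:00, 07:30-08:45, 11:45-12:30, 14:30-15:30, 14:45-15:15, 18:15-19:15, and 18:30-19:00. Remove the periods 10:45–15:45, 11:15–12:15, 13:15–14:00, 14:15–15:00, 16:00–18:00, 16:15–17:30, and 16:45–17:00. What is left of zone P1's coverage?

First set merges to 07:15-09:00, 11:45-12:30, 14:30-15:30, 18:15-19:15.
Second set merges to 10:45-15:45, 16:00-18:00.
07:15-09:00 is untouched.
11:45-12:30 lies entirely inside B → drops out.
14:30-15:30 lies entirely inside B → drops out.
18:15-19:15 is untouched.

07:15-09:00, 18:15-19:15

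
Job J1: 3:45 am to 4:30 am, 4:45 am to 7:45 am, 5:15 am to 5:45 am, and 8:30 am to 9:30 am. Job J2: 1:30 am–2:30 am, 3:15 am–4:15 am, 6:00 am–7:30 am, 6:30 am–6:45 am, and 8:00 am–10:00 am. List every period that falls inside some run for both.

3:45 am-4:15 am, 6:00 am-7:30 am, 8:30 am-9:30 am

A, merged: 3:45 am-4:30 am, 4:45 am-7:45 am, 8:30 am-9:30 am.
B, merged: 1:30 am-2:30 am, 3:15 am-4:15 am, 6:00 am-7:30 am, 8:00 am-10:00 am.
3:45 am-4:30 am meets the second set on 3:45 am-4:15 am.
4:45 am-7:45 am meets the second set on 6:00 am-7:30 am.
8:30 am-9:30 am meets the second set on 8:30 am-9:30 am.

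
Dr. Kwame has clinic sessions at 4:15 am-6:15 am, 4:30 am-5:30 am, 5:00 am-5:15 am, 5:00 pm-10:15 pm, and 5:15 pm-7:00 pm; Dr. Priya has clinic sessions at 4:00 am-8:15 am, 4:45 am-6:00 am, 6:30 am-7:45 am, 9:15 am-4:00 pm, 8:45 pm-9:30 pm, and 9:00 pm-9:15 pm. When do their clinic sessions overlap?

4:15 am–6:15 am, 8:45 pm–9:30 pm

Merge the first list: 4:15 am–6:15 am, 5:00 pm–10:15 pm.
Merge the second list: 4:00 am–8:15 am, 9:15 am–4:00 pm, 8:45 pm–9:30 pm.
4:15 am–6:15 am ∩ B → 4:15 am–6:15 am.
5:00 pm–10:15 pm ∩ B → 8:45 pm–9:30 pm.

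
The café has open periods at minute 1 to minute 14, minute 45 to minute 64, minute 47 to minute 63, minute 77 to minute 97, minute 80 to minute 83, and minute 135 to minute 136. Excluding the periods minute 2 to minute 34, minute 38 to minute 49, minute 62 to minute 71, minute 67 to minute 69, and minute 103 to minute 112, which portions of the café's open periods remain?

A, merged: minute 1 to minute 14, minute 45 to minute 64, minute 77 to minute 97, minute 135 to minute 136.
B, merged: minute 2 to minute 34, minute 38 to minute 49, minute 62 to minute 71, minute 103 to minute 112.
minute 1 to minute 14 minus B → minute 1 to minute 2.
minute 45 to minute 64 minus B → minute 49 to minute 62.
minute 77 to minute 97: no B overlap → unchanged.
minute 135 to minute 136: no B overlap → unchanged.

minute 1 to minute 2, minute 49 to minute 62, minute 77 to minute 97, minute 135 to minute 136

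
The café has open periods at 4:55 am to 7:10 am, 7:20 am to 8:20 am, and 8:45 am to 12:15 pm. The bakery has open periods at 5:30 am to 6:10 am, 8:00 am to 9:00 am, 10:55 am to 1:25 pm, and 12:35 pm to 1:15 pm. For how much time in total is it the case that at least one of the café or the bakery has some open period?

B, merged: 5:30 am–6:10 am, 8:00 am–9:00 am, 10:55 am–1:25 pm.
A ∪ B = 4:55 am–7:10 am, 7:20 am–1:25 pm.
Total: 2 h 15 min + 6 h 5 min = 8 h 20 min.

8 h 20 min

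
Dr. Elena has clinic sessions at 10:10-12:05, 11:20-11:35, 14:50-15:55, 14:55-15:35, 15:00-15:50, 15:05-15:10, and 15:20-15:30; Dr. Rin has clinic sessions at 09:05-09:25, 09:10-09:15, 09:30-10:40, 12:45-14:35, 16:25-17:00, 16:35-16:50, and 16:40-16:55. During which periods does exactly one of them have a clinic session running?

09:05–09:25, 09:30–10:10, 10:40–12:05, 12:45–14:35, 14:50–15:55, 16:25–17:00

A, merged: 10:10–12:05, 14:50–15:55.
B, merged: 09:05–09:25, 09:30–10:40, 12:45–14:35, 16:25–17:00.
Only in the first: 10:40–12:05, 14:50–15:55.
Only in the second: 09:05–09:25, 09:30–10:10, 12:45–14:35, 16:25–17:00.
Together these are the periods covered by exactly one.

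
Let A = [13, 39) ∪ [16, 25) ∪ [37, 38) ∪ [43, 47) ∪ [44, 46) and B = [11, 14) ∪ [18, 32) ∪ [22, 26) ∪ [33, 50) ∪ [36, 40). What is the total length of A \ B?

A, merged: [13, 39), [43, 47).
B, merged: [11, 14), [18, 32), [33, 50).
A \ B = [14, 18), [32, 33).
Total: 4 + 1 = 5.

5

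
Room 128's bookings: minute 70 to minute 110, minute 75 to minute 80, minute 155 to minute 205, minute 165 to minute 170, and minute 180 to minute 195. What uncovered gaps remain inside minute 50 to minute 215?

The merged coverage is minute 70 to minute 110, minute 155 to minute 205.
Gaps within minute 50 to minute 215: minute 50 to minute 70, minute 110 to minute 155, minute 205 to minute 215.

minute 50 to minute 70, minute 110 to minute 155, minute 205 to minute 215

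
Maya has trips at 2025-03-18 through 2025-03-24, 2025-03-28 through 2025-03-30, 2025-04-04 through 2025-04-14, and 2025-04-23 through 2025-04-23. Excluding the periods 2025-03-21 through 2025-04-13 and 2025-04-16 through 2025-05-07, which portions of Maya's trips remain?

2025-03-18 through 2025-03-20, 2025-04-14 through 2025-04-14

2025-03-18 through 2025-03-24 minus B → 2025-03-18 through 2025-03-20.
2025-03-28 through 2025-03-30: fully covered by B → removed.
2025-04-04 through 2025-04-14 minus B → 2025-04-14 through 2025-04-14.
2025-04-23 through 2025-04-23: fully covered by B → removed.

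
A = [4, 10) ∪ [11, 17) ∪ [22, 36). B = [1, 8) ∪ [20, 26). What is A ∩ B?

[4, 10) meets the second set on [4, 8).
[11, 17): no overlap with the second set.
[22, 36) meets the second set on [22, 26).

[4, 8) ∪ [22, 26)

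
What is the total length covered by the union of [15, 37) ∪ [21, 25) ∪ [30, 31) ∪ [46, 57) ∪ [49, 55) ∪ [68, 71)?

36

Merged: [15, 37), [46, 57), [68, 71).
Lengths: 22 + 11 + 3 = 36.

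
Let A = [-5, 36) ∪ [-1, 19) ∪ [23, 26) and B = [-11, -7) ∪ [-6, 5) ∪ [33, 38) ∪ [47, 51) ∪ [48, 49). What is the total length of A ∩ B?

Merge the first list: [-5, 36).
Merge the second list: [-11, -7), [-6, 5), [33, 38), [47, 51).
A ∩ B = [-5, 5), [33, 36).
Total: 10 + 3 = 13.

13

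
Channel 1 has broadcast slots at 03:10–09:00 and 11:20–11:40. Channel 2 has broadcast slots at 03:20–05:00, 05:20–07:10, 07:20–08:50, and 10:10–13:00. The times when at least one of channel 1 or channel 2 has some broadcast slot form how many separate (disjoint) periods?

A ∪ B = 03:10-09:00, 10:10-13:00.
That is 2 disjoint pieces.

2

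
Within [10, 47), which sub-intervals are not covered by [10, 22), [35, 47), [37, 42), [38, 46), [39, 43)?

[22, 35)

After merging, the occupied span is [10, 22), [35, 47).
Gaps within [10, 47): [22, 35).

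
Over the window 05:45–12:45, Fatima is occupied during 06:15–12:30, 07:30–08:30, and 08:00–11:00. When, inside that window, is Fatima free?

After merging, the occupied span is 06:15-12:30.
Uncovered inside 05:45-12:45: 05:45-06:15, 12:30-12:45.

05:45-06:15, 12:30-12:45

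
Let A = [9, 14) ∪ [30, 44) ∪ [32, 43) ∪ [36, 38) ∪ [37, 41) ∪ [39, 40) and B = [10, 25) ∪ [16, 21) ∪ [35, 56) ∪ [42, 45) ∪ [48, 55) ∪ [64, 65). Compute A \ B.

Merge the first list: [9, 14), [30, 44).
Merge the second list: [10, 25), [35, 56), [64, 65).
[9, 14) minus B → [9, 10).
[30, 44) minus B → [30, 35).

[9, 10) ∪ [30, 35)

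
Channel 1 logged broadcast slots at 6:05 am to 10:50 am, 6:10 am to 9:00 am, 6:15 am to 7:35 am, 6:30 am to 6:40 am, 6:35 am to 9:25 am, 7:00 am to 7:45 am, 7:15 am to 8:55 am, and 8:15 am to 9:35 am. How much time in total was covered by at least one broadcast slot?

4 h 45 min

Merged: 6:05 am-10:50 am.
Length: 4 h 45 min.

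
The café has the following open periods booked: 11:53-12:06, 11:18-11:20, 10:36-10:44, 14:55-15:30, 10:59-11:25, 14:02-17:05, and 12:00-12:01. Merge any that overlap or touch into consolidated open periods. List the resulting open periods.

Sort by start: 10:36–10:44, 10:59–11:25, 11:18–11:20, 11:53–12:06, 12:00–12:01, 14:02–17:05, 14:55–15:30.
10:59–11:25 is disjoint → start new block.
11:18–11:20 overlaps/touches 10:59–11:25 → extend to 10:59–11:25.
11:53–12:06 is disjoint → start new block.
12:00–12:01 overlaps/touches 11:53–12:06 → extend to 11:53–12:06.
14:02–17:05 is disjoint → start new block.
14:55–15:30 overlaps/touches 14:02–17:05 → extend to 14:02–17:05.

10:36–10:44, 10:59–11:25, 11:53–12:06, 14:02–17:05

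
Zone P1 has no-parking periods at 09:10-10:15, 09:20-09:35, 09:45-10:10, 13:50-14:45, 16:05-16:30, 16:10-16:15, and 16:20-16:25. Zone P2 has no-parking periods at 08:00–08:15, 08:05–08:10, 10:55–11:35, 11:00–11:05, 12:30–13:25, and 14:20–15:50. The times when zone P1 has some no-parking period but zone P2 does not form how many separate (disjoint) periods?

First set merges to 09:10-10:15, 13:50-14:45, 16:05-16:30.
Second set merges to 08:00-08:15, 10:55-11:35, 12:30-13:25, 14:20-15:50.
A \ B = 09:10-10:15, 13:50-14:20, 16:05-16:30.
That is 3 disjoint pieces.

3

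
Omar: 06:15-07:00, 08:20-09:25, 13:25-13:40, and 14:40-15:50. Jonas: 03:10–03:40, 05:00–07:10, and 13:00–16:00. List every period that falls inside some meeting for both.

06:15–07:00 overlaps B on 06:15–07:00.
08:20–09:25 falls entirely outside B.
13:25–13:40 overlaps B on 13:25–13:40.
14:40–15:50 overlaps B on 14:40–15:50.

06:15–07:00, 13:25–13:40, 14:40–15:50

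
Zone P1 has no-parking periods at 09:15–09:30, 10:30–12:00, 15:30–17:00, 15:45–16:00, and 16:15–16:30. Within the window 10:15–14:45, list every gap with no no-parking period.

10:15–10:30, 12:00–14:45

After merging, the occupied span is 09:15–09:30, 10:30–12:00, 15:30–17:00.
Uncovered inside 10:15–14:45: 10:15–10:30, 12:00–14:45.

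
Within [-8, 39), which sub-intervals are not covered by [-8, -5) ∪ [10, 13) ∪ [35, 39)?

After merging, the occupied span is [-8, -5), [10, 13), [35, 39).
Gaps within [-8, 39): [-5, 10), [13, 35).

[-5, 10) ∪ [13, 35)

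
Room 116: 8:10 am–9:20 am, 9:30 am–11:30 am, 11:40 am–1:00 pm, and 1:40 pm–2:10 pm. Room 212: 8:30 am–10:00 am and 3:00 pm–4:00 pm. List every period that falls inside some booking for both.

8:30 am–9:20 am, 9:30 am–10:00 am

8:10 am–9:20 am ∩ B → 8:30 am–9:20 am.
9:30 am–11:30 am ∩ B → 9:30 am–10:00 am.
11:40 am–1:00 pm meets no B interval.
1:40 pm–2:10 pm meets no B interval.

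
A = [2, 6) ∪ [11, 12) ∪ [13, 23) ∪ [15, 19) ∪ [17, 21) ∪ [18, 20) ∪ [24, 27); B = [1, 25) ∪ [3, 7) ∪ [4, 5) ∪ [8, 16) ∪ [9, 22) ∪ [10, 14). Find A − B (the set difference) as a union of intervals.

A, merged: [2, 6), [11, 12), [13, 23), [24, 27).
B, merged: [1, 25).
[2, 6): fully covered by B → removed.
[11, 12): fully covered by B → removed.
[13, 23): fully covered by B → removed.
[24, 27) minus B → [25, 27).

[25, 27)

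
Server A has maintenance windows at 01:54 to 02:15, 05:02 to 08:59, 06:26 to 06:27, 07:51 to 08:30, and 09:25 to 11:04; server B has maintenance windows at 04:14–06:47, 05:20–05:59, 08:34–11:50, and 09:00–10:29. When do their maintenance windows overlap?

A, merged: 01:54–02:15, 05:02–08:59, 09:25–11:04.
B, merged: 04:14–06:47, 08:34–11:50.
01:54–02:15 falls entirely outside B.
05:02–08:59 overlaps B on 05:02–06:47, 08:34–08:59.
09:25–11:04 overlaps B on 09:25–11:04.

05:02–06:47, 08:34–08:59, 09:25–11:04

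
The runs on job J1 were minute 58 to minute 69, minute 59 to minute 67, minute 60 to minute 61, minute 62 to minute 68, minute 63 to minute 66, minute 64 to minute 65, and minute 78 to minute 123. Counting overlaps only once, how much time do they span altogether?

56 minutes

Merged: minute 58 to minute 69, minute 78 to minute 123.
Lengths: 11 minutes + 45 minutes = 56 minutes.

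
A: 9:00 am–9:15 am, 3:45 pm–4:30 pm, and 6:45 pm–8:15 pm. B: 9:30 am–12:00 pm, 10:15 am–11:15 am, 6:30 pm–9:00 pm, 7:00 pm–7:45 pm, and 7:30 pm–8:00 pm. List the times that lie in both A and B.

B, merged: 9:30 am–12:00 pm, 6:30 pm–9:00 pm.
9:00 am–9:15 am falls entirely outside B.
3:45 pm–4:30 pm falls entirely outside B.
6:45 pm–8:15 pm overlaps B on 6:45 pm–8:15 pm.

6:45 pm–8:15 pm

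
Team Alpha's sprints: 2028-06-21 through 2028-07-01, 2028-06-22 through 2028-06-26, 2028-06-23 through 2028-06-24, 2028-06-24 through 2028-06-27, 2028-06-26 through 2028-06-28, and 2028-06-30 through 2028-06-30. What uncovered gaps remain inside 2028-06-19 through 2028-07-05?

2028-06-19 through 2028-06-20, 2028-07-02 through 2028-07-05

The merged coverage is 2028-06-21 through 2028-07-01.
Complement within 2028-06-19 through 2028-07-05: 2028-06-19 through 2028-06-20, 2028-07-02 through 2028-07-05.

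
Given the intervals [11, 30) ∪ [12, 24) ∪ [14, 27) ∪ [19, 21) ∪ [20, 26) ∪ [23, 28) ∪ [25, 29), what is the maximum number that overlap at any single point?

Sweep endpoints in order; track running count of active intervals.
Peak of 5 reached at 20.

5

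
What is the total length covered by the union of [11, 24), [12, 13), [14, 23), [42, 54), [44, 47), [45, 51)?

Merged: [11, 24), [42, 54).
Lengths: 13 + 12 = 25.

25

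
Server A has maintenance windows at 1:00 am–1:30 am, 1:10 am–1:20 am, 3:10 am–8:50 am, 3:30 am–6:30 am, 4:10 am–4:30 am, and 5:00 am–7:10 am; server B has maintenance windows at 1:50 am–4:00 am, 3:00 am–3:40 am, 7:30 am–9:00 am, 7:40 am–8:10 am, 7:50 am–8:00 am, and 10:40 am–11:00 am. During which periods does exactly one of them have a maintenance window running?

1:00 am-1:30 am, 1:50 am-3:10 am, 4:00 am-7:30 am, 8:50 am-9:00 am, 10:40 am-11:00 am

First set merges to 1:00 am-1:30 am, 3:10 am-8:50 am.
Second set merges to 1:50 am-4:00 am, 7:30 am-9:00 am, 10:40 am-11:00 am.
Only in the first: 1:00 am-1:30 am, 4:00 am-7:30 am.
Only in the second: 1:50 am-3:10 am, 8:50 am-9:00 am, 10:40 am-11:00 am.
Together these are the periods covered by exactly one.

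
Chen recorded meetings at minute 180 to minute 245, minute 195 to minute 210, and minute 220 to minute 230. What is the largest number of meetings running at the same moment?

2

At minute 195, 2 of the intervals are simultaneously active.
No point has more.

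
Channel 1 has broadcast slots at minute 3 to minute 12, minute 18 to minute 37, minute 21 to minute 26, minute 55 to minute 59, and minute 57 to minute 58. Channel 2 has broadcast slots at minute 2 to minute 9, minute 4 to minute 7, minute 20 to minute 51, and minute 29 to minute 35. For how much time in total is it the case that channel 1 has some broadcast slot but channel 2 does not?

9 minutes

First set merges to minute 3 to minute 12, minute 18 to minute 37, minute 55 to minute 59.
Second set merges to minute 2 to minute 9, minute 20 to minute 51.
A \ B = minute 9 to minute 12, minute 18 to minute 20, minute 55 to minute 59.
Total: 3 minutes + 2 minutes + 4 minutes = 9 minutes.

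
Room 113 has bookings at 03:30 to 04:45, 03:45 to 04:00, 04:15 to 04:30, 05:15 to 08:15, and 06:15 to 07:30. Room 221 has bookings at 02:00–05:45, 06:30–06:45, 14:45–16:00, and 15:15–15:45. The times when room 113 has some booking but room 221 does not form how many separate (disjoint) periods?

Merge the first list: 03:30–04:45, 05:15–08:15.
Merge the second list: 02:00–05:45, 06:30–06:45, 14:45–16:00.
A \ B = 05:45–06:30, 06:45–08:15.
That is 2 disjoint pieces.

2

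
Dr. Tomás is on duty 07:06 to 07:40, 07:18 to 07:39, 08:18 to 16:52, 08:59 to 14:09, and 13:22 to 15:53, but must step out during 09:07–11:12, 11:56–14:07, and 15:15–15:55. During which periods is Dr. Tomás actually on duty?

A, merged: 07:06–07:40, 08:18–16:52.
07:06–07:40: no B overlap → unchanged.
08:18–16:52 minus B → 08:18–09:07, 11:12–11:56, 14:07–15:15, 15:55–16:52.

07:06–07:40, 08:18–09:07, 11:12–11:56, 14:07–15:15, 15:55–16:52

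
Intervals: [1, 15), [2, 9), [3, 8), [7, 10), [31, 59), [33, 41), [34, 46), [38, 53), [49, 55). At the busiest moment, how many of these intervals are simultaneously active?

4

Walk the sorted start/end points keeping a running depth.
The depth first hits 4 at 7.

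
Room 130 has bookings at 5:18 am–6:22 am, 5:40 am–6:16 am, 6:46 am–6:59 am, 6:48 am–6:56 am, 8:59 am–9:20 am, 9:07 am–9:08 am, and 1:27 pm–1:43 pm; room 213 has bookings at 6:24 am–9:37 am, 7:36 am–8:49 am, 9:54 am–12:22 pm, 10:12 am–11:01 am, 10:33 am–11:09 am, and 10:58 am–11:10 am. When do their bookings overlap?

Merge the first list: 5:18 am–6:22 am, 6:46 am–6:59 am, 8:59 am–9:20 am, 1:27 pm–1:43 pm.
Merge the second list: 6:24 am–9:37 am, 9:54 am–12:22 pm.
5:18 am–6:22 am: no overlap with the second set.
6:46 am–6:59 am meets the second set on 6:46 am–6:59 am.
8:59 am–9:20 am meets the second set on 8:59 am–9:20 am.
1:27 pm–1:43 pm: no overlap with the second set.

6:46 am–6:59 am, 8:59 am–9:20 am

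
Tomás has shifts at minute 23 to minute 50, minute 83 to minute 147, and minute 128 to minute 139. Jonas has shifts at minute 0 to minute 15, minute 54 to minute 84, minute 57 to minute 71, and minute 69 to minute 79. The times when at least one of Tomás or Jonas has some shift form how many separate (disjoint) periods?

Merge the first list: minute 23 to minute 50, minute 83 to minute 147.
Merge the second list: minute 0 to minute 15, minute 54 to minute 84.
A ∪ B = minute 0 to minute 15, minute 23 to minute 50, minute 54 to minute 147.
That is 3 disjoint pieces.

3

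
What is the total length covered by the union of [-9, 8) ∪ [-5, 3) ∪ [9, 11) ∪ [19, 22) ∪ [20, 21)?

Merged: [-9, 8), [9, 11), [19, 22).
Lengths: 17 + 2 + 3 = 22.

22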